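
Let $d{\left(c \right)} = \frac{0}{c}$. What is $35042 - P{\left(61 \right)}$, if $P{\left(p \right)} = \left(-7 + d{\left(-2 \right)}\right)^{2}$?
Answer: $34993$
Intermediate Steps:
$d{\left(c \right)} = 0$
$P{\left(p \right)} = 49$ ($P{\left(p \right)} = \left(-7 + 0\right)^{2} = \left(-7\right)^{2} = 49$)
$35042 - P{\left(61 \right)} = 35042 - 49 = 34993$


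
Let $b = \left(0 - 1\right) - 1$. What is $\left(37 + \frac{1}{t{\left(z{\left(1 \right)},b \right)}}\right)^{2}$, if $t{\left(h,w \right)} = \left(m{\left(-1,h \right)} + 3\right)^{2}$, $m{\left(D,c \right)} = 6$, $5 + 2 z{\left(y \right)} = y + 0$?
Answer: $\frac{8988004}{6561} \approx 1369.9$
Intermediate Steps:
$z{\left(y \right)} = - \frac{5}{2} + \frac{y}{2}$ ($z{\left(y \right)} = - \frac{5}{2} + \frac{y + 0}{2} = - \frac{5}{2} + \frac{y}{2}$)
$b = -2$ ($b = -1 - 1 = -2$)
$t{\left(h,w \right)} = 81$ ($t{\left(h,w \right)} = \left(6 + 3\right)^{2} = 9^{2} = 81$)
$\left(37 + \frac{1}{t{\left(z{\left(1 \right)},b \right)}}\right)^{2} = \left(37 + \frac{1}{81}\right)^{2} = \left(\frac{2998}{81}\right)^{2} = \frac{8988004}{6561}$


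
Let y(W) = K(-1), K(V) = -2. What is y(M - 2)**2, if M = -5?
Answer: 4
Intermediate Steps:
y(W) = -2
y(M - 2)**2 = (-2)**2 = 4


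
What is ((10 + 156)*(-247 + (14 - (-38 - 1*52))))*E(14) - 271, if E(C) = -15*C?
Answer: 4984709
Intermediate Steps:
((10 + 156)*(-247 + (14 - (-38 - 1*52))))*E(14) - 271 = ((10 + 156)*(-247 + (14 - (-38 - 1*52))))*(-15*14) - 271 = (166*(-247 + (14 - (-38 - 52))))*(-210) - 271 = (166*(-247 + (14 - 1*(-90))))*(-210) - 271 = (166*(-247 + (14 + 90)))*(-210) - 271 = (166*(-247 + 104))*(-210) - 271 = (166*(-143))*(-210) - 271 = -23738*(-210) - 271 = 4984980 - 271 = 4984709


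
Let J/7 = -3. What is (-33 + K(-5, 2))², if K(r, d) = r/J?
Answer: 473344/441 ≈ 1073.3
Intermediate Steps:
J = -21 (J = 7*(-3) = -21)
K(r, d) = -r/21 (K(r, d) = r/(-21) = r*(-1/21) = -r/21)
(-33 + K(-5, 2))² = (-33 - 1/21*(-5))² = (-33 + 5/21)² = (-688/21)² = 473344/441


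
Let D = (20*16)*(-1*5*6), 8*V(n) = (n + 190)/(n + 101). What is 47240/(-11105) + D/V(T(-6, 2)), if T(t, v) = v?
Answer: -91514648/2221 ≈ -41204.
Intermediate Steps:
V(n) = (190 + n)/(8*(101 + n)) (V(n) = ((n + 190)/(n + 101))/8 = ((190 + n)/(101 + n))/8 = (190 + n)/(8*(101 + n)))
D = -9600 (D = 320*(-5*6) = 320*(-30) = -9600)
47240/(-11105) + D/V(T(-6, 2)) = 47240/(-11105) - 9600*8*(101 + 2)/(190 + 2) = 47240*(-1/11105) - 9600/((⅛)*192/103) = -9448/2221 - 9600/((⅛)*(1/103)*192) = -9448/2221 - 9600/24/103 = -9448/2221 - 9600*103/24 = -9448/2221 - 41200 = -91514648/2221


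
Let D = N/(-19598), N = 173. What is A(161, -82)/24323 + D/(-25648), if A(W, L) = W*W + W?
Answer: 13110108571207/12225943885792 ≈ 1.0723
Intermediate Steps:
A(W, L) = W + W² (A(W, L) = W² + W = W + W²)
D = -173/19598 (D = 173/(-19598) = 173*(-1/19598) = -173/19598 ≈ -0.0088274)
A(161, -82)/24323 + D/(-25648) = (161*(1 + 161))/24323 - 173/19598/(-25648) = (161*162)*(1/24323) - 173/19598*(-1/25648) = 26082*(1/24323) + 173/502649504 = 26082/24323 + 173/502649504 = 13110108571207/12225943885792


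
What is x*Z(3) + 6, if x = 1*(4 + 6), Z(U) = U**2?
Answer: 96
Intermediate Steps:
x = 10 (x = 1*10 = 10)
x*Z(3) + 6 = 10*3**2 + 6 = 10*9 + 6 = 90 + 6 = 96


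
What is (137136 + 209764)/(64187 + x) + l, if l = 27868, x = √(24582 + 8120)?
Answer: 114836706095056/4119938267 - 346900*√32702/4119938267 ≈ 27873.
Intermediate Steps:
x = √32702 ≈ 180.84
(137136 + 209764)/(64187 + x) + l = (137136 + 209764)/(64187 + √32702) + 27868 = 346900/(64187 + √32702) + 27868 = 27868 + 346900/(64187 + √32702)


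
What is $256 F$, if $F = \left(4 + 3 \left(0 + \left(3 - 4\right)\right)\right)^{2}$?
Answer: $256$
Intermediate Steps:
$F = 1$ ($F = \left(4 + 3 \left(0 + \left(3 - 4\right)\right)\right)^{2} = \left(4 + 3 \left(0 - 1\right)\right)^{2} = \left(4 + 3 \left(-1\right)\right)^{2} = \left(4 - 3\right)^{2} = 1^{2} = 1$)
$256 F = 256 \cdot 1 = 256$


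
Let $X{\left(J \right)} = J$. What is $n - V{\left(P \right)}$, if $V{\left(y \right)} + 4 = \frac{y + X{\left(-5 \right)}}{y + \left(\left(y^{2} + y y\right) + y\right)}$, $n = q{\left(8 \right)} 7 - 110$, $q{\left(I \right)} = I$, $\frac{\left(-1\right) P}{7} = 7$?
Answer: $- \frac{39191}{784} \approx -49.989$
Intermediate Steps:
$P = -49$ ($P = \left(-7\right) 7 = -49$)
$n = -54$ ($n = 8 \cdot 7 - 110 = 56 - 110 = -54$)
$V{\left(y \right)} = -4 + \frac{-5 + y}{2 y + 2 y^{2}}$ ($V{\left(y \right)} = -4 + \frac{y - 5}{y + \left(\left(y^{2} + y y\right) + y\right)} = -4 + \frac{-5 + y}{y + \left(\left(y^{2} + y^{2}\right) + y\right)} = -4 + \frac{-5 + y}{y + \left(2 y^{2} + y\right)} = -4 + \frac{-5 + y}{y + \left(y + 2 y^{2}\right)} = -4 + \frac{-5 + y}{2 y + 2 y^{2}}$)
$n - V{\left(P \right)} = -54 - \frac{-5 - 8 \left(-49\right)^{2} - -343}{2 \left(-49\right) \left(1 - 49\right)} = -54 - \frac{1}{2} \left(- \frac{1}{49}\right) \frac{1}{-48} \left(-5 - 19208 + 343\right) = -54 - \frac{1}{2} \left(- \frac{1}{49}\right) \left(- \frac{1}{48}\right) \left(-5 - 19208 + 343\right) = -54 - \frac{1}{2} \left(- \frac{1}{49}\right) \left(- \frac{1}{48}\right) \left(-18870\right) = -54 - - \frac{3145}{784} = -54 + \frac{3145}{784} = - \frac{39191}{784}$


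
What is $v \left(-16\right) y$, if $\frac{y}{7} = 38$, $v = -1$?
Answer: $4256$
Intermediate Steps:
$y = 266$ ($y = 7 \cdot 38 = 266$)
$v \left(-16\right) y = \left(-1\right) \left(-16\right) 266 = 16 \cdot 266 = 4256$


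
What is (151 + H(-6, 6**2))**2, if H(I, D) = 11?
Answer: 26244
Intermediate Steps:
(151 + H(-6, 6**2))**2 = (151 + 11)**2 = 162**2 = 26244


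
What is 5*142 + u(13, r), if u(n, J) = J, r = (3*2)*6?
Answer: 746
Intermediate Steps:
r = 36 (r = 6*6 = 36)
5*142 + u(13, r) = 5*142 + 36 = 710 + 36 = 746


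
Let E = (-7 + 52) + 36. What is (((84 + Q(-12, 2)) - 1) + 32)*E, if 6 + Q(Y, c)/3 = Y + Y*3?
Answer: -3807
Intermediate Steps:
Q(Y, c) = -18 + 12*Y (Q(Y, c) = -18 + 3*(Y + Y*3) = -18 + 3*(Y + 3*Y) = -18 + 3*(4*Y) = -18 + 12*Y)
E = 81 (E = 45 + 36 = 81)
(((84 + Q(-12, 2)) - 1) + 32)*E = (((84 + (-18 + 12*(-12))) - 1) + 32)*81 = (((84 + (-18 - 144)) - 1) + 32)*81 = (((84 - 162) - 1) + 32)*81 = ((-78 - 1) + 32)*81 = (-79 + 32)*81 = -47*81 = -3807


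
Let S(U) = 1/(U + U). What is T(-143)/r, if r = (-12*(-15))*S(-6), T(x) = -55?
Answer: 11/3 ≈ 3.6667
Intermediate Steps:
S(U) = 1/(2*U)
r = -15 (r = (-12*(-15))*((½)/(-6)) = 180*((½)*(-⅙)) = 180*(-1/12) = -15)
T(-143)/r = -55/(-15) = -55*(-1/15) = 11/3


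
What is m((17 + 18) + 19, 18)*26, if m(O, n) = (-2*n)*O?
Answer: -50544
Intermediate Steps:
m(O, n) = -2*O*n
m((17 + 18) + 19, 18)*26 = -2*((17 + 18) + 19)*18*26 = -2*(35 + 19)*18*26 = -2*54*18*26 = -1944*26 = -50544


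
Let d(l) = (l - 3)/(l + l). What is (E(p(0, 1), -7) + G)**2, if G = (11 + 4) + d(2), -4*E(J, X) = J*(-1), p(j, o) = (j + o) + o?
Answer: 3721/16 ≈ 232.56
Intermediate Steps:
p(j, o) = j + 2*o
d(l) = (-3 + l)/(2*l) (d(l) = (-3 + l)/((2*l)) = (-3 + l)*(1/(2*l)) = (-3 + l)/(2*l))
E(J, X) = J/4 (E(J, X) = -J*(-1)/4 = -(-1)*J/4 = J/4)
G = 59/4 (G = (11 + 4) + (1/2)*(-3 + 2)/2 = 15 + (1/2)*(1/2)*(-1) = 15 - 1/4 = 59/4 ≈ 14.750)
(E(p(0, 1), -7) + G)**2 = ((0 + 2*1)/4 + 59/4)**2 = ((0 + 2)/4 + 59/4)**2 = ((1/4)*2 + 59/4)**2 = (1/2 + 59/4)**2 = (61/4)**2 = 3721/16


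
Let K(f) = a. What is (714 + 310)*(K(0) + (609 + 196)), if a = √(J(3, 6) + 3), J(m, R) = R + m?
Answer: 824320 + 2048*√3 ≈ 8.2787e+5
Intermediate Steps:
a = 2*√3 (a = √((6 + 3) + 3) = √(9 + 3) = √12 = 2*√3 ≈ 3.4641)
K(f) = 2*√3
(714 + 310)*(K(0) + (609 + 196)) = (714 + 310)*(2*√3 + (609 + 196)) = 1024*(2*√3 + 805) = 1024*(805 + 2*√3) = 824320 + 2048*√3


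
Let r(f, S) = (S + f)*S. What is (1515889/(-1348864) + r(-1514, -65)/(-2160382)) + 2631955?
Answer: 3834837668905298801/1457030753024 ≈ 2.6320e+6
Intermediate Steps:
r(f, S) = S*(S + f)
(1515889/(-1348864) + r(-1514, -65)/(-2160382)) + 2631955 = (1515889/(-1348864) - 65*(-65 - 1514)/(-2160382)) + 2631955 = (1515889*(-1/1348864) - 65*(-1579)*(-1/2160382)) + 2631955 = (-1515889/1348864 + 102635*(-1/2160382)) + 2631955 = (-1515889/1348864 - 102635/2160382) + 2631955 = -1706669983119/1457030753024 + 2631955 = 3834837668905298801/1457030753024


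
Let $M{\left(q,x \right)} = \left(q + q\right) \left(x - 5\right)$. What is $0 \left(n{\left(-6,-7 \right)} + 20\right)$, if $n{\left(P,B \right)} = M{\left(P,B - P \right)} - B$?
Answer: $0$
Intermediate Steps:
$M{\left(q,x \right)} = 2 q \left(-5 + x\right)$
$n{\left(P,B \right)} = - B + 2 P \left(-5 + B - P\right)$ ($n{\left(P,B \right)} = 2 P \left(-5 + \left(B - P\right)\right) - B = 2 P \left(-5 + B - P\right) - B = - B + 2 P \left(-5 + B - P\right)$)
$0 \left(n{\left(-6,-7 \right)} + 20\right) = 0 \left(\left(\left(-1\right) \left(-7\right) - - 12 \left(5 - 6 - -7\right)\right) + 20\right) = 0 \left(\left(7 - - 12 \left(5 - 6 + 7\right)\right) + 20\right) = 0 \left(\left(7 - \left(-12\right) 6\right) + 20\right) = 0 \left(\left(7 + 72\right) + 20\right) = 0 \left(79 + 20\right) = 0 \cdot 99 = 0$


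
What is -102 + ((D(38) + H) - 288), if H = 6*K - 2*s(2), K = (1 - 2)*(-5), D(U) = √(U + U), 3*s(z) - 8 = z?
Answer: -1100/3 + 2*√19 ≈ -357.95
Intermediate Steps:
s(z) = 8/3 + z/3
D(U) = √2*√U (D(U) = √(2*U) = √2*√U)
K = 5 (K = -1*(-5) = 5)
H = 70/3 (H = 6*5 - 2*(8/3 + (⅓)*2) = 30 - 2*(8/3 + ⅔) = 30 - 2*10/3 = 30 - 20/3 = 70/3 ≈ 23.333)
-102 + ((D(38) + H) - 288) = -102 + ((√2*√38 + 70/3) - 288) = -102 + ((2*√19 + 70/3) - 288) = -102 + ((70/3 + 2*√19) - 288) = -102 + (-794/3 + 2*√19) = -1100/3 + 2*√19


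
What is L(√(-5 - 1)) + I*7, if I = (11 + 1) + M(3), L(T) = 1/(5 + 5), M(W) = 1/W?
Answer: 2593/30 ≈ 86.433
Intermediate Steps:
L(T) = ⅒ (L(T) = 1/10 = ⅒)
I = 37/3 (I = (11 + 1) + 1/3 = 12 + ⅓ = 37/3 ≈ 12.333)
L(√(-5 - 1)) + I*7 = ⅒ + (37/3)*7 = ⅒ + 259/3 = 2593/30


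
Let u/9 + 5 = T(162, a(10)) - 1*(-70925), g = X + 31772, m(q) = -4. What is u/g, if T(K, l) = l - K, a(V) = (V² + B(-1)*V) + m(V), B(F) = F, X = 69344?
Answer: 159399/25279 ≈ 6.3056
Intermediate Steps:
a(V) = -4 + V² - V (a(V) = (V² - V) - 4 = -4 + V² - V)
g = 101116 (g = 69344 + 31772 = 101116)
u = 637596 (u = -45 + 9*(((-4 + 10² - 1*10) - 1*162) - 1*(-70925)) = -45 + 9*(((-4 + 100 - 10) - 162) + 70925) = -45 + 9*((86 - 162) + 70925) = -45 + 9*(-76 + 70925) = -45 + 9*70849 = -45 + 637641 = 637596)
u/g = 637596/101116 = 637596*(1/101116) = 159399/25279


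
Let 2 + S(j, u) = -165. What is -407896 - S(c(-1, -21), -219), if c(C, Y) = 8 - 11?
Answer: -407729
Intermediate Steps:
c(C, Y) = -3
S(j, u) = -167 (S(j, u) = -2 - 165 = -167)
-407896 - S(c(-1, -21), -219) = -407896 - 1*(-167) = -407896 + 167 = -407729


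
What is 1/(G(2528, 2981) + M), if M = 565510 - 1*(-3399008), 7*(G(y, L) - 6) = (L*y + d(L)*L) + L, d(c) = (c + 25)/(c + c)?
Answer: 7/35292120 ≈ 1.9834e-7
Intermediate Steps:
d(c) = (25 + c)/(2*c) (d(c) = (25 + c)/((2*c)) = (25 + c)*(1/(2*c)) = (25 + c)/(2*c))
G(y, L) = 109/14 + 3*L/14 + L*y/7 (G(y, L) = 6 + ((L*y + ((25 + L)/(2*L))*L) + L)/7 = 6 + ((L*y + (25/2 + L/2)) + L)/7 = 6 + ((25/2 + L/2 + L*y) + L)/7 = 6 + (25/2 + 3*L/2 + L*y)/7 = 6 + (25/14 + 3*L/14 + L*y/7) = 109/14 + 3*L/14 + L*y/7)
M = 3964518 (M = 565510 + 3399008 = 3964518)
1/(G(2528, 2981) + M) = 1/((109/14 + (3/14)*2981 + (⅐)*2981*2528) + 3964518) = 1/((109/14 + 8943/14 + 7535968/7) + 3964518) = 1/(7540494/7 + 3964518) = 1/(35292120/7) = 7/35292120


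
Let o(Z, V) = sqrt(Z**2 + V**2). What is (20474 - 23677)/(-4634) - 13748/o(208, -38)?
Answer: 3203/4634 - 6874*sqrt(11177)/11177 ≈ -64.329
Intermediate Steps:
o(Z, V) = sqrt(V**2 + Z**2)
(20474 - 23677)/(-4634) - 13748/o(208, -38) = (20474 - 23677)/(-4634) - 13748/sqrt((-38)**2 + 208**2) = -3203*(-1/4634) - 13748/sqrt(1444 + 43264) = 3203/4634 - 13748*sqrt(11177)/22354 = 3203/4634 - 6874*sqrt(11177)/11177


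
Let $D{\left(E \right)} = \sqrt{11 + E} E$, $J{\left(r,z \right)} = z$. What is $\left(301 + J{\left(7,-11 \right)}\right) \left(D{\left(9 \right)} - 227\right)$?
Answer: $-65830 + 5220 \sqrt{5} \approx -54158.0$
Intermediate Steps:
$D{\left(E \right)} = E \sqrt{11 + E}$
$\left(301 + J{\left(7,-11 \right)}\right) \left(D{\left(9 \right)} - 227\right) = \left(301 - 11\right) \left(9 \sqrt{11 + 9} - 227\right) = 290 \left(9 \sqrt{20} - 227\right) = 290 \left(9 \cdot 2 \sqrt{5} - 227\right) = 290 \left(18 \sqrt{5} - 227\right) = 290 \left(-227 + 18 \sqrt{5}\right) = -65830 + 5220 \sqrt{5}$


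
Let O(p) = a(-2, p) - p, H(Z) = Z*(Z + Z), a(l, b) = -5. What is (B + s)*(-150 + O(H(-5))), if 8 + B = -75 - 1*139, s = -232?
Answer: 93070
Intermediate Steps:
H(Z) = 2*Z² (H(Z) = Z*(2*Z) = 2*Z²)
O(p) = -5 - p
B = -222 (B = -8 + (-75 - 1*139) = -8 + (-75 - 139) = -8 - 214 = -222)
(B + s)*(-150 + O(H(-5))) = (-222 - 232)*(-150 + (-5 - 2*(-5)²)) = -454*(-150 + (-5 - 2*25)) = -454*(-150 + (-5 - 1*50)) = -454*(-150 + (-5 - 50)) = -454*(-150 - 55) = -454*(-205) = 93070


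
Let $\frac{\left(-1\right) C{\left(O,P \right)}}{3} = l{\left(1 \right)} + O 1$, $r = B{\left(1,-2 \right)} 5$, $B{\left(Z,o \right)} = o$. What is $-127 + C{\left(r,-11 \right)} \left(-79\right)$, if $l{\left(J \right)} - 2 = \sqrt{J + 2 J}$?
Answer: $-2023 + 237 \sqrt{3} \approx -1612.5$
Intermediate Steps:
$r = -10$ ($r = \left(-2\right) 5 = -10$)
$l{\left(J \right)} = 2 + \sqrt{3} \sqrt{J}$ ($l{\left(J \right)} = 2 + \sqrt{J + 2 J} = 2 + \sqrt{3 J} = 2 + \sqrt{3} \sqrt{J}$)
$C{\left(O,P \right)} = -6 - 3 O - 3 \sqrt{3}$ ($C{\left(O,P \right)} = - 3 \left(\left(2 + \sqrt{3} \sqrt{1}\right) + O 1\right) = - 3 \left(\left(2 + \sqrt{3} \cdot 1\right) + O\right) = - 3 \left(\left(2 + \sqrt{3}\right) + O\right) = - 3 \left(2 + O + \sqrt{3}\right) = -6 - 3 O - 3 \sqrt{3}$)
$-127 + C{\left(r,-11 \right)} \left(-79\right) = -127 + \left(-6 - -30 - 3 \sqrt{3}\right) \left(-79\right) = -127 + \left(-6 + 30 - 3 \sqrt{3}\right) \left(-79\right) = -127 + \left(24 - 3 \sqrt{3}\right) \left(-79\right) = -127 - \left(1896 - 237 \sqrt{3}\right) = -2023 + 237 \sqrt{3}$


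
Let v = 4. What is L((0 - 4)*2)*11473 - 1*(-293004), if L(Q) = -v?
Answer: 247112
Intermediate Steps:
L(Q) = -4 (L(Q) = -1*4 = -4)
L((0 - 4)*2)*11473 - 1*(-293004) = -4*11473 - 1*(-293004) = -45892 + 293004 = 247112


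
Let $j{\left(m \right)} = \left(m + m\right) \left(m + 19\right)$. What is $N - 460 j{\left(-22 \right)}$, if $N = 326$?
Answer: $-60394$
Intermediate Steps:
$j{\left(m \right)} = 2 m \left(19 + m\right)$
$N - 460 j{\left(-22 \right)} = 326 - 460 \cdot 2 \left(-22\right) \left(19 - 22\right) = 326 - 460 \cdot 2 \left(-22\right) \left(-3\right) = 326 - 60720 = -60394$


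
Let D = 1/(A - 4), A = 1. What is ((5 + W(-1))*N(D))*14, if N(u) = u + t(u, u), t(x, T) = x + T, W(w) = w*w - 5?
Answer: -14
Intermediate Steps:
W(w) = -5 + w² (W(w) = w² - 5 = -5 + w²)
D = -⅓ (D = 1/(1 - 4) = 1/(-3) = -⅓ ≈ -0.33333)
t(x, T) = T + x
N(u) = 3*u (N(u) = u + (u + u) = u + 2*u = 3*u)
((5 + W(-1))*N(D))*14 = ((5 + (-5 + (-1)²))*(3*(-⅓)))*14 = ((5 + (-5 + 1))*(-1))*14 = ((5 - 4)*(-1))*14 = (1*(-1))*14 = -1*14 = -14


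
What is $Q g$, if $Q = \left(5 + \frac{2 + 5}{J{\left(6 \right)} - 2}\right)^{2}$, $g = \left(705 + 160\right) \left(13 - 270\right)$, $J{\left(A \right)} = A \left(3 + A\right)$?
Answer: $- \frac{15847901145}{2704} \approx -5.8609 \cdot 10^{6}$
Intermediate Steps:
$g = -222305$ ($g = 865 \left(-257\right) = -222305$)
$Q = \frac{71289}{2704}$ ($Q = \left(5 + \frac{2 + 5}{6 \left(3 + 6\right) - 2}\right)^{2} = \left(5 + \frac{7}{6 \cdot 9 - 2}\right)^{2} = \left(5 + \frac{7}{54 - 2}\right)^{2} = \left(5 + \frac{7}{52}\right)^{2} = \left(\frac{267}{52}\right)^{2} = \frac{71289}{2704} \approx 26.364$)
$Q g = \frac{71289}{2704} \left(-222305\right) = - \frac{15847901145}{2704}$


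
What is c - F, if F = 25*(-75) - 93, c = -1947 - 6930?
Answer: -6909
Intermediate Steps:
c = -8877
F = -1968 (F = -1875 - 93 = -1968)
c - F = -8877 - 1*(-1968) = -8877 + 1968 = -6909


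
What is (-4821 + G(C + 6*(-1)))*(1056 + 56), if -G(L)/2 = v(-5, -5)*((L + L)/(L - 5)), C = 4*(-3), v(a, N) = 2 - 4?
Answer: -123141768/23 ≈ -5.3540e+6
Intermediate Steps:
v(a, N) = -2
C = -12
G(L) = 8*L/(-5 + L) (G(L) = -(-4)*(L + L)/(L - 5) = -(-4)*(2*L)/(-5 + L) = -(-4)*2*L/(-5 + L) = -(-8)*L/(-5 + L) = 8*L/(-5 + L))
(-4821 + G(C + 6*(-1)))*(1056 + 56) = (-4821 + 8*(-12 + 6*(-1))/(-5 + (-12 + 6*(-1))))*(1056 + 56) = (-4821 + 8*(-12 - 6)/(-5 + (-12 - 6)))*1112 = (-4821 + 8*(-18)/(-5 - 18))*1112 = (-4821 + 8*(-18)/(-23))*1112 = (-4821 + 8*(-18)*(-1/23))*1112 = (-4821 + 144/23)*1112 = -110739/23*1112 = -123141768/23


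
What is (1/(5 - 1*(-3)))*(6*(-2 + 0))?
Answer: -3/2 ≈ -1.5000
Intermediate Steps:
(1/(5 - 1*(-3)))*(6*(-2 + 0)) = (1/(5 + 3))*(6*(-2)) = (1/8)*(-12) = -3/2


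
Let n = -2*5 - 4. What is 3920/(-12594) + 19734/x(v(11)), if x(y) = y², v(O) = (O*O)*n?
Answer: -250010071/821368086 ≈ -0.30438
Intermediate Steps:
n = -14 (n = -10 - 4 = -14)
v(O) = -14*O² (v(O) = (O*O)*(-14) = O²*(-14) = -14*O²)
3920/(-12594) + 19734/x(v(11)) = 3920/(-12594) + 19734/((-14*11²)²) = 3920*(-1/12594) + 19734/((-14*121)²) = -1960/6297 + 19734/((-1694)²) = -1960/6297 + 19734/2869636 = -1960/6297 + 19734*(1/2869636) = -1960/6297 + 897/130438 = -250010071/821368086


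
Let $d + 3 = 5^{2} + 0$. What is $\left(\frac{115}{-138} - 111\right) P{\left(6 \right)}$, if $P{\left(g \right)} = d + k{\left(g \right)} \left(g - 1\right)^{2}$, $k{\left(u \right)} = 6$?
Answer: $- \frac{57706}{3} \approx -19235.0$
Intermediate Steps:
$d = 22$ ($d = -3 + \left(5^{2} + 0\right) = -3 + \left(25 + 0\right) = -3 + 25 = 22$)
$P{\left(g \right)} = 22 + 6 \left(-1 + g\right)^{2}$ ($P{\left(g \right)} = 22 + 6 \left(g - 1\right)^{2} = 22 + 6 \left(-1 + g\right)^{2}$)
$\left(\frac{115}{-138} - 111\right) P{\left(6 \right)} = \left(\frac{115}{-138} - 111\right) \left(22 + 6 \left(-1 + 6\right)^{2}\right) = \left(115 \left(- \frac{1}{138}\right) - 111\right) \left(22 + 6 \cdot 5^{2}\right) = \left(- \frac{5}{6} - 111\right) \left(22 + 6 \cdot 25\right) = - \frac{671 \left(22 + 150\right)}{6} = \left(- \frac{671}{6}\right) 172 = - \frac{57706}{3}$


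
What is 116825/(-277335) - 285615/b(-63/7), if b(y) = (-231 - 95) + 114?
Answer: 15837253825/11759004 ≈ 1346.8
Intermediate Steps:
b(y) = -212 (b(y) = -326 + 114 = -212)
116825/(-277335) - 285615/b(-63/7) = 116825/(-277335) - 285615/(-212) = 116825*(-1/277335) - 285615*(-1/212) = -23365/55467 + 285615/212 = 15837253825/11759004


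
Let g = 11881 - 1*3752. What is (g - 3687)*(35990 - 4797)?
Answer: 138559306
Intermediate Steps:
g = 8129 (g = 11881 - 3752 = 8129)
(g - 3687)*(35990 - 4797) = (8129 - 3687)*(35990 - 4797) = 4442*31193 = 138559306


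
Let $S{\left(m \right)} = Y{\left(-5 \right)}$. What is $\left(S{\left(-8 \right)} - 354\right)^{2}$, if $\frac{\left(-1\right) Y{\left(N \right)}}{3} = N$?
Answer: $114921$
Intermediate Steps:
$Y{\left(N \right)} = - 3 N$
$S{\left(m \right)} = 15$ ($S{\left(m \right)} = \left(-3\right) \left(-5\right) = 15$)
$\left(S{\left(-8 \right)} - 354\right)^{2} = \left(15 - 354\right)^{2} = \left(-339\right)^{2} = 114921$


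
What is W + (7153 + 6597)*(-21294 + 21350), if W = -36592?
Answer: 733408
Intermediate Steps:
W + (7153 + 6597)*(-21294 + 21350) = -36592 + (7153 + 6597)*(-21294 + 21350) = -36592 + 13750*56 = -36592 + 770000 = 733408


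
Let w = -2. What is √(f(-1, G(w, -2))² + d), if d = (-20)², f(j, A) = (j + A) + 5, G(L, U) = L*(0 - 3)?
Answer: 10*√5 ≈ 22.361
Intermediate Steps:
G(L, U) = -3*L (G(L, U) = L*(-3) = -3*L)
f(j, A) = 5 + A + j (f(j, A) = (A + j) + 5 = 5 + A + j)
d = 400
√(f(-1, G(w, -2))² + d) = √((5 - 3*(-2) - 1)² + 400) = √((5 + 6 - 1)² + 400) = √(10² + 400) = √(100 + 400) = √500 = 10*√5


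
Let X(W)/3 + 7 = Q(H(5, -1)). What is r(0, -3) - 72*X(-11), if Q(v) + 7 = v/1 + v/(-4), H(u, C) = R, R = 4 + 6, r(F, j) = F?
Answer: 1404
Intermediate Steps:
R = 10
H(u, C) = 10
Q(v) = -7 + 3*v/4 (Q(v) = -7 + (v/1 + v/(-4)) = -7 + (v*1 + v*(-¼)) = -7 + (v - v/4) = -7 + 3*v/4)
X(W) = -39/2 (X(W) = -21 + 3*(-7 + (¾)*10) = -21 + 3*(-7 + 15/2) = -21 + 3*(½) = -21 + 3/2 = -39/2)
r(0, -3) - 72*X(-11) = 0 - 72*(-39/2) = 0 + 1404 = 1404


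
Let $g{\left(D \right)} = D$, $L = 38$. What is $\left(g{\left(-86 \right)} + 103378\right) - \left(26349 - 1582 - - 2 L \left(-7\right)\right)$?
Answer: $79057$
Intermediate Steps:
$\left(g{\left(-86 \right)} + 103378\right) - \left(26349 - 1582 - - 2 L \left(-7\right)\right) = \left(-86 + 103378\right) - \left(26349 - 1582 - \left(-2\right) 38 \left(-7\right)\right) = 103292 - 24235 = 79057$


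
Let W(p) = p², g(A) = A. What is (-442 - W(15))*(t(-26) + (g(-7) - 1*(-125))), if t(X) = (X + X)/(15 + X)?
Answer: -900450/11 ≈ -81859.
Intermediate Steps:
t(X) = 2*X/(15 + X) (t(X) = (2*X)/(15 + X) = 2*X/(15 + X))
(-442 - W(15))*(t(-26) + (g(-7) - 1*(-125))) = (-442 - 1*15²)*(2*(-26)/(15 - 26) + (-7 - 1*(-125))) = (-442 - 1*225)*(2*(-26)/(-11) + (-7 + 125)) = (-442 - 225)*(2*(-26)*(-1/11) + 118) = -667*(52/11 + 118) = -667*1350/11 = -900450/11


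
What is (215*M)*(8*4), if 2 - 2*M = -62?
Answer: 220160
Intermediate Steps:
M = 32 (M = 1 - ½*(-62) = 1 + 31 = 32)
(215*M)*(8*4) = (215*32)*(8*4) = 6880*32 = 220160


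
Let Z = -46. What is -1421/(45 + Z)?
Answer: 1421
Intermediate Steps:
-1421/(45 + Z) = -1421/(45 - 46) = -1421/(-1) = -1421*(-1) = 1421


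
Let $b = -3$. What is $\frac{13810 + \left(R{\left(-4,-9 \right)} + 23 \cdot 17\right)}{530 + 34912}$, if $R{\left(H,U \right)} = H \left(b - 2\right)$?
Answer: $\frac{14221}{35442} \approx 0.40125$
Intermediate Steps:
$R{\left(H,U \right)} = - 5 H$ ($R{\left(H,U \right)} = H \left(-3 - 2\right) = H \left(-5\right) = - 5 H$)
$\frac{13810 + \left(R{\left(-4,-9 \right)} + 23 \cdot 17\right)}{530 + 34912} = \frac{13810 + \left(\left(-5\right) \left(-4\right) + 23 \cdot 17\right)}{530 + 34912} = \frac{13810 + \left(20 + 391\right)}{35442} = \left(13810 + 411\right) \frac{1}{35442} = 14221 \cdot \frac{1}{35442} = \frac{14221}{35442}$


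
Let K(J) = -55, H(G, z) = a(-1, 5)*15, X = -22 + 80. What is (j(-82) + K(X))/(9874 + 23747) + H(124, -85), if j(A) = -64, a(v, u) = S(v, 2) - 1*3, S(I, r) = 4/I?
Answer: -504332/4803 ≈ -105.00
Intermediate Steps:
a(v, u) = -3 + 4/v (a(v, u) = 4/v - 1*3 = 4/v - 3 = -3 + 4/v)
X = 58
H(G, z) = -105 (H(G, z) = (-3 + 4/(-1))*15 = (-3 + 4*(-1))*15 = (-3 - 4)*15 = -7*15 = -105)
(j(-82) + K(X))/(9874 + 23747) + H(124, -85) = (-64 - 55)/(9874 + 23747) - 105 = -119/33621 - 105 = -119*1/33621 - 105 = -17/4803 - 105 = -504332/4803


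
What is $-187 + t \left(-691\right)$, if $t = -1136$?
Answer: $784789$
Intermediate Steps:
$-187 + t \left(-691\right) = -187 - -784976 = -187 + 784976 = 784789$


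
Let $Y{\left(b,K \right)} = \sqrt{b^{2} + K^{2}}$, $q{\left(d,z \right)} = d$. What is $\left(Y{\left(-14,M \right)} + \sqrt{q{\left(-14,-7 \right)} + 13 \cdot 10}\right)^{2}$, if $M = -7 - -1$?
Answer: $348 + 232 \sqrt{2} \approx 676.1$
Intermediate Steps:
$M = -6$ ($M = -7 + 1 = -6$)
$Y{\left(b,K \right)} = \sqrt{K^{2} + b^{2}}$
$\left(Y{\left(-14,M \right)} + \sqrt{q{\left(-14,-7 \right)} + 13 \cdot 10}\right)^{2} = \left(\sqrt{\left(-6\right)^{2} + \left(-14\right)^{2}} + \sqrt{-14 + 13 \cdot 10}\right)^{2} = \left(\sqrt{36 + 196} + \sqrt{-14 + 130}\right)^{2} = \left(\sqrt{232} + \sqrt{116}\right)^{2} = \left(2 \sqrt{58} + 2 \sqrt{29}\right)^{2} = \left(2 \sqrt{29} + 2 \sqrt{58}\right)^{2}$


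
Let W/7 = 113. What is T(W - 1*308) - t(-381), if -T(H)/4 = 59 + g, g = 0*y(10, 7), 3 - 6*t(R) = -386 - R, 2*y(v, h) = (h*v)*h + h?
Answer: -712/3 ≈ -237.33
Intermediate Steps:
W = 791 (W = 7*113 = 791)
y(v, h) = h/2 + v*h²/2 (y(v, h) = ((h*v)*h + h)/2 = (v*h² + h)/2 = (h + v*h²)/2 = h/2 + v*h²/2)
t(R) = 389/6 + R/6 (t(R) = ½ - (-386 - R)/6 = ½ + (193/3 + R/6) = 389/6 + R/6)
g = 0 (g = 0*((½)*7*(1 + 7*10)) = 0*((½)*7*(1 + 70)) = 0*((½)*7*71) = 0*(497/2) = 0)
T(H) = -236 (T(H) = -4*(59 + 0) = -4*59 = -236)
T(W - 1*308) - t(-381) = -236 - (389/6 + (⅙)*(-381)) = -236 - (389/6 - 127/2) = -236 - 1*4/3 = -236 - 4/3 = -712/3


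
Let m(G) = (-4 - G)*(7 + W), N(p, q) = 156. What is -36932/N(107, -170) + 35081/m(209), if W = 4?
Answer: -7667026/30459 ≈ -251.72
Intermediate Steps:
m(G) = -44 - 11*G (m(G) = (-4 - G)*(7 + 4) = (-4 - G)*11 = -44 - 11*G)
-36932/N(107, -170) + 35081/m(209) = -36932/156 + 35081/(-44 - 11*209) = -36932*1/156 + 35081/(-44 - 2299) = -9233/39 + 35081/(-2343) = -9233/39 + 35081*(-1/2343) = -9233/39 - 35081/2343 = -7667026/30459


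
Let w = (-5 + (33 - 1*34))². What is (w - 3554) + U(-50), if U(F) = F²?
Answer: -1018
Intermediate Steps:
w = 36 (w = (-5 + (33 - 34))² = (-5 - 1)² = (-6)² = 36)
(w - 3554) + U(-50) = (36 - 3554) + (-50)² = -3518 + 2500 = -1018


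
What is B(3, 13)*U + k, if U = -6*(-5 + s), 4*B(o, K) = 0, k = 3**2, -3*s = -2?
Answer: 9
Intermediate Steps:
s = 2/3 (s = -1/3*(-2) = 2/3 ≈ 0.66667)
k = 9
B(o, K) = 0 (B(o, K) = (1/4)*0 = 0)
U = 26 (U = -6*(-5 + 2/3) = -6*(-13/3) = 26)
B(3, 13)*U + k = 0*26 + 9 = 0 + 9 = 9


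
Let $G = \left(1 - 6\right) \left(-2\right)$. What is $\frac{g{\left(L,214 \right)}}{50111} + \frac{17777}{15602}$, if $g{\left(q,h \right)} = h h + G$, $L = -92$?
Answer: $\frac{55361671}{26959718} \approx 2.0535$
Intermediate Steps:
$G = 10$ ($G = \left(-5\right) \left(-2\right) = 10$)
$g{\left(q,h \right)} = 10 + h^{2}$ ($g{\left(q,h \right)} = h h + 10 = h^{2} + 10 = 10 + h^{2}$)
$\frac{g{\left(L,214 \right)}}{50111} + \frac{17777}{15602} = \frac{10 + 214^{2}}{50111} + \frac{17777}{15602} = \left(10 + 45796\right) \frac{1}{50111} + 17777 \cdot \frac{1}{15602} = 45806 \cdot \frac{1}{50111} + \frac{613}{538} = \frac{45806}{50111} + \frac{613}{538} = \frac{55361671}{26959718}$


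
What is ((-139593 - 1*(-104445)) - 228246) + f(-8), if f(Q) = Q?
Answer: -263402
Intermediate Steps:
((-139593 - 1*(-104445)) - 228246) + f(-8) = ((-139593 - 1*(-104445)) - 228246) - 8 = ((-139593 + 104445) - 228246) - 8 = (-35148 - 228246) - 8 = -263394 - 8 = -263402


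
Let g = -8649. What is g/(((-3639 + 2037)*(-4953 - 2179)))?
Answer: -961/1269496 ≈ -0.00075699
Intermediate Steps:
g/(((-3639 + 2037)*(-4953 - 2179))) = -8649*1/((-4953 - 2179)*(-3639 + 2037)) = -8649/((-1602*(-7132))) = -8649/11425464 = -8649*1/11425464 = -961/1269496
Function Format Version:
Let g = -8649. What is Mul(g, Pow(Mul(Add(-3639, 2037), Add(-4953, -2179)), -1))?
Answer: Rational(-961, 1269496) ≈ -0.00075699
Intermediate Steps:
Mul(g, Pow(Mul(Add(-3639, 2037), Add(-4953, -2179)), -1)) = Mul(-8649, Pow(Mul(Add(-3639, 2037), Add(-4953, -2179)), -1)) = Mul(-8649, Pow(Mul(-1602, -7132), -1)) = Mul(-8649, Pow(11425464, -1)) = Mul(-8649, Rational(1, 11425464)) = Rational(-961, 1269496)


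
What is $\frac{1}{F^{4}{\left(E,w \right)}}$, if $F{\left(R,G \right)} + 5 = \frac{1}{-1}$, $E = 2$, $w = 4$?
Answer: $\frac{1}{1296} \approx 0.0007716$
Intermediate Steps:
$F{\left(R,G \right)} = -6$ ($F{\left(R,G \right)} = -5 + \frac{1}{-1} = -5 - 1 = -6$)
$\frac{1}{F^{4}{\left(E,w \right)}} = \frac{1}{\left(-6\right)^{4}} = \frac{1}{1296}$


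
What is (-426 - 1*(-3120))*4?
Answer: 10776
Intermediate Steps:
(-426 - 1*(-3120))*4 = (-426 + 3120)*4 = 2694*4 = 10776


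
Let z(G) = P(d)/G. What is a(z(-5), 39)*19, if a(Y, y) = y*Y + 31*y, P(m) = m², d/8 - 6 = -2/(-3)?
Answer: -1195727/3 ≈ -3.9858e+5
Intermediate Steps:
d = 160/3 (d = 48 + 8*(-2/(-3)) = 48 + 8*(-2*(-⅓)) = 48 + 8*(⅔) = 48 + 16/3 = 160/3 ≈ 53.333)
z(G) = 25600/(9*G) (z(G) = (160/3)²/G = 25600/(9*G))
a(Y, y) = 31*y + Y*y (a(Y, y) = Y*y + 31*y = 31*y + Y*y)
a(z(-5), 39)*19 = (39*(31 + (25600/9)/(-5)))*19 = (39*(31 + (25600/9)*(-⅕)))*19 = (39*(31 - 5120/9))*19 = (39*(-4841/9))*19 = -62933/3*19 = -1195727/3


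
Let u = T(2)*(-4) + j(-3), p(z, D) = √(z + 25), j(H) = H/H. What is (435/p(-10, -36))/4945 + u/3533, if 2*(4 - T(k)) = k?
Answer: -11/3533 + 29*√15/4945 ≈ 0.019600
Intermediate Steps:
j(H) = 1
p(z, D) = √(25 + z)
T(k) = 4 - k/2
u = -11 (u = (4 - ½*2)*(-4) + 1 = (4 - 1)*(-4) + 1 = 3*(-4) + 1 = -12 + 1 = -11)
(435/p(-10, -36))/4945 + u/3533 = (435/(√(25 - 10)))/4945 - 11/3533 = (435/(√15))*(1/4945) - 11*1/3533 = (435*(√15/15))*(1/4945) - 11/3533 = (29*√15)*(1/4945) - 11/3533 = 29*√15/4945 - 11/3533 = -11/3533 + 29*√15/4945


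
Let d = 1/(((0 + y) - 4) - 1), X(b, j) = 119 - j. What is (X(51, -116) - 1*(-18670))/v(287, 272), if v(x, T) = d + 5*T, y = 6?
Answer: 18905/1361 ≈ 13.891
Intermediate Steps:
d = 1 (d = 1/(((0 + 6) - 4) - 1) = 1/((6 - 4) - 1) = 1/(2 - 1) = 1/1 = 1)
v(x, T) = 1 + 5*T
(X(51, -116) - 1*(-18670))/v(287, 272) = ((119 - 1*(-116)) - 1*(-18670))/(1 + 5*272) = ((119 + 116) + 18670)/(1 + 1360) = (235 + 18670)/1361 = 18905*(1/1361) = 18905/1361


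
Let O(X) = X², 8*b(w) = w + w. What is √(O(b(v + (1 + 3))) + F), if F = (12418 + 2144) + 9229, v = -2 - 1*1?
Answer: √380657/4 ≈ 154.24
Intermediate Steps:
v = -3 (v = -2 - 1 = -3)
b(w) = w/4 (b(w) = (w + w)/8 = (2*w)/8 = w/4)
F = 23791 (F = 14562 + 9229 = 23791)
√(O(b(v + (1 + 3))) + F) = √(((-3 + (1 + 3))/4)² + 23791) = √(((-3 + 4)/4)² + 23791) = √(((¼)*1)² + 23791) = √((¼)² + 23791) = √(1/16 + 23791) = √(380657/16) = √380657/4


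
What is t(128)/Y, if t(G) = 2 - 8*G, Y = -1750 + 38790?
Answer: -511/18520 ≈ -0.027592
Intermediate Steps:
Y = 37040
t(128)/Y = (2 - 8*128)/37040 = (2 - 1024)*(1/37040) = -1022*1/37040 = -511/18520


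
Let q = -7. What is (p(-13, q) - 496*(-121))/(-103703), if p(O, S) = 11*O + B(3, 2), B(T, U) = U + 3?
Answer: -59878/103703 ≈ -0.57740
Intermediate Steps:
B(T, U) = 3 + U
p(O, S) = 5 + 11*O (p(O, S) = 11*O + (3 + 2) = 11*O + 5 = 5 + 11*O)
(p(-13, q) - 496*(-121))/(-103703) = ((5 + 11*(-13)) - 496*(-121))/(-103703) = ((5 - 143) + 60016)*(-1/103703) = (-138 + 60016)*(-1/103703) = 59878*(-1/103703) = -59878/103703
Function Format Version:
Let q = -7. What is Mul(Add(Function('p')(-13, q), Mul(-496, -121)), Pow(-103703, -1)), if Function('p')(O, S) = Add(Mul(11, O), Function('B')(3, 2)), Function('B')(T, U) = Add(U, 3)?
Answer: Rational(-59878, 103703) ≈ -0.57740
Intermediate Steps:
Function('B')(T, U) = Add(3, U)
Function('p')(O, S) = Add(5, Mul(11, O)) (Function('p')(O, S) = Add(Mul(11, O), Add(3, 2)) = Add(Mul(11, O), 5) = Add(5, Mul(11, O)))
Mul(Add(Function('p')(-13, q), Mul(-496, -121)), Pow(-103703, -1)) = Mul(Add(Add(5, Mul(11, -13)), Mul(-496, -121)), Pow(-103703, -1)) = Mul(Add(Add(5, -143), 60016), Rational(-1, 103703)) = Mul(Add(-138, 60016), Rational(-1, 103703)) = Mul(59878, Rational(-1, 103703)) = Rational(-59878, 103703)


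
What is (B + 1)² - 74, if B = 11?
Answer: 70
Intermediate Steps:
(B + 1)² - 74 = (11 + 1)² - 74 = 12² - 74 = 144 - 74 = 70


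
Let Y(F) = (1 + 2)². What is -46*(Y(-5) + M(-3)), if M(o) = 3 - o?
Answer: -690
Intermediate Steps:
Y(F) = 9 (Y(F) = 3² = 9)
-46*(Y(-5) + M(-3)) = -46*(9 + (3 - 1*(-3))) = -46*(9 + (3 + 3)) = -46*(9 + 6) = -46*15 = -690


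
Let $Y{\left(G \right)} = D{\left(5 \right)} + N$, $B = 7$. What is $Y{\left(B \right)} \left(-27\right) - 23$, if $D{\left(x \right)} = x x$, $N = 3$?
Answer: $-779$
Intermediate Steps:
$D{\left(x \right)} = x^{2}$
$Y{\left(G \right)} = 28$ ($Y{\left(G \right)} = 5^{2} + 3 = 25 + 3 = 28$)
$Y{\left(B \right)} \left(-27\right) - 23 = 28 \left(-27\right) - 23 = -756 - 23 = -779$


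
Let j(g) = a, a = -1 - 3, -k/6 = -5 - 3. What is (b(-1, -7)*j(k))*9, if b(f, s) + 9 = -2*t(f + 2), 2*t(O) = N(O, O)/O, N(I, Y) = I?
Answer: 360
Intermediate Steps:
t(O) = ½ (t(O) = (O/O)/2 = (½)*1 = ½)
k = 48 (k = -6*(-5 - 3) = -6*(-8) = 48)
b(f, s) = -10 (b(f, s) = -9 - 2*½ = -9 - 1 = -10)
a = -4
j(g) = -4
(b(-1, -7)*j(k))*9 = -10*(-4)*9 = 40*9 = 360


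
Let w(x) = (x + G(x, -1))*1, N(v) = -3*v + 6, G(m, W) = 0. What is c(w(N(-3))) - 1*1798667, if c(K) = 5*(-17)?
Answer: -1798752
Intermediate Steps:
N(v) = 6 - 3*v
w(x) = x (w(x) = (x + 0)*1 = x*1 = x)
c(K) = -85
c(w(N(-3))) - 1*1798667 = -85 - 1*1798667 = -85 - 1798667 = -1798752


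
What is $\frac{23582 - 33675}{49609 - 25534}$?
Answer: $- \frac{10093}{24075} \approx -0.41923$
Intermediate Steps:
$\frac{23582 - 33675}{49609 - 25534} = - \frac{10093}{24075}$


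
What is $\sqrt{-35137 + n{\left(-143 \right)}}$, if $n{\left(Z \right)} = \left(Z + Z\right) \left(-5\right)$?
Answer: $i \sqrt{33707} \approx 183.59 i$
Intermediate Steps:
$n{\left(Z \right)} = - 10 Z$ ($n{\left(Z \right)} = 2 Z \left(-5\right) = - 10 Z$)
$\sqrt{-35137 + n{\left(-143 \right)}} = \sqrt{-35137 - -1430} = \sqrt{-35137 + 1430} = \sqrt{-33707} = i \sqrt{33707}$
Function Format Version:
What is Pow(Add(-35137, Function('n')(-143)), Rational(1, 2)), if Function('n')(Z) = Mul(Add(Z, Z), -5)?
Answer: Mul(I, Pow(33707, Rational(1, 2))) ≈ Mul(183.59, I)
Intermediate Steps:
Function('n')(Z) = Mul(-10, Z) (Function('n')(Z) = Mul(Mul(2, Z), -5) = Mul(-10, Z))
Pow(Add(-35137, Function('n')(-143)), Rational(1, 2)) = Pow(Add(-35137, Mul(-10, -143)), Rational(1, 2)) = Pow(Add(-35137, 1430), Rational(1, 2)) = Pow(-33707, Rational(1, 2)) = Mul(I, Pow(33707, Rational(1, 2)))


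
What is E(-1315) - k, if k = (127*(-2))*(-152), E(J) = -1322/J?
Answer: -50768198/1315 ≈ -38607.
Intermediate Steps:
k = 38608 (k = -254*(-152) = 38608)
E(-1315) - k = -1322/(-1315) - 1*38608 = -1322*(-1/1315) - 38608 = 1322/1315 - 38608 = -50768198/1315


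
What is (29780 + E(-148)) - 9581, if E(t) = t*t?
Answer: 42103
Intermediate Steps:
E(t) = t**2
(29780 + E(-148)) - 9581 = (29780 + (-148)**2) - 9581 = (29780 + 21904) - 9581 = 51684 - 9581 = 42103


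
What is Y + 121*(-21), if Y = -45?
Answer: -2586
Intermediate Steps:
Y + 121*(-21) = -45 + 121*(-21) = -45 - 2541 = -2586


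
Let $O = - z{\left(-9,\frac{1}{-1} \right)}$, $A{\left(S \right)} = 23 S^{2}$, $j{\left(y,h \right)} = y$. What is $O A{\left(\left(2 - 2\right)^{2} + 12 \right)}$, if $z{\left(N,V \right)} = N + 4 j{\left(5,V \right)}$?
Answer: $-36432$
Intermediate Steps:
$z{\left(N,V \right)} = 20 + N$ ($z{\left(N,V \right)} = N + 4 \cdot 5 = N + 20 = 20 + N$)
$O = -11$ ($O = - (20 - 9) = \left(-1\right) 11 = -11$)
$O A{\left(\left(2 - 2\right)^{2} + 12 \right)} = - 11 \cdot 23 \left(\left(2 - 2\right)^{2} + 12\right)^{2} = - 11 \cdot 23 \left(0^{2} + 12\right)^{2} = - 11 \cdot 23 \left(0 + 12\right)^{2} = - 11 \cdot 23 \cdot 12^{2} = - 11 \cdot 23 \cdot 144 = \left(-11\right) 3312 = -36432$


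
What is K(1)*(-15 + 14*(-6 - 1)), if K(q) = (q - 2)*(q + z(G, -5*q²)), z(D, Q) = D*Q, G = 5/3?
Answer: -2486/3 ≈ -828.67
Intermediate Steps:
G = 5/3 (G = 5*(⅓) = 5/3 ≈ 1.6667)
K(q) = (-2 + q)*(q - 25*q²/3) (K(q) = (q - 2)*(q + 5*(-5*q²)/3) = (-2 + q)*(q - 25*q²/3))
K(1)*(-15 + 14*(-6 - 1)) = ((⅓)*1*(-6 - 25*1² + 53*1))*(-15 + 14*(-6 - 1)) = ((⅓)*1*(-6 - 25*1 + 53))*(-15 + 14*(-7)) = ((⅓)*1*(-6 - 25 + 53))*(-15 - 98) = ((⅓)*1*22)*(-113) = (22/3)*(-113) = -2486/3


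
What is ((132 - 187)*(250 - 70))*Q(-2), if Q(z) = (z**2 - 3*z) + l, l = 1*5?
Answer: -148500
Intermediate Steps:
l = 5
Q(z) = 5 + z**2 - 3*z (Q(z) = (z**2 - 3*z) + 5 = 5 + z**2 - 3*z)
((132 - 187)*(250 - 70))*Q(-2) = ((132 - 187)*(250 - 70))*(5 + (-2)**2 - 3*(-2)) = (-55*180)*(5 + 4 + 6) = -9900*15 = -148500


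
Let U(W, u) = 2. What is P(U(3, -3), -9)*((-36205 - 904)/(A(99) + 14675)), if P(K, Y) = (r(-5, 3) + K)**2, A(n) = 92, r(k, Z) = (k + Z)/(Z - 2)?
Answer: 0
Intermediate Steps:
r(k, Z) = (Z + k)/(-2 + Z)
P(K, Y) = (-2 + K)**2 (P(K, Y) = ((3 - 5)/(-2 + 3) + K)**2 = (-2/1 + K)**2 = (1*(-2) + K)**2 = (-2 + K)**2)
P(U(3, -3), -9)*((-36205 - 904)/(A(99) + 14675)) = (-2 + 2)**2*((-36205 - 904)/(92 + 14675)) = 0**2*(-37109/14767) = 0*(-37109*1/14767) = 0*(-37109/14767) = 0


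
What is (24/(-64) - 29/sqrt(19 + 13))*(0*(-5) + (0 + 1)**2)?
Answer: -3/8 - 29*sqrt(2)/8 ≈ -5.5015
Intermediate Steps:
(24/(-64) - 29/sqrt(19 + 13))*(0*(-5) + (0 + 1)**2) = (24*(-1/64) - 29*sqrt(2)/8)*(0 + 1**2) = (-3/8 - 29*sqrt(2)/8)*(0 + 1) = (-3/8 - 29*sqrt(2)/8)*1 = -3/8 - 29*sqrt(2)/8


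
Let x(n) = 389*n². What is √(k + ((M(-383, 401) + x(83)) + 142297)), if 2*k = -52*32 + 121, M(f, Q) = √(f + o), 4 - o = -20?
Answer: √(11285386 + 4*I*√359)/2 ≈ 1679.7 + 0.0056401*I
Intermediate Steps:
o = 24 (o = 4 - 1*(-20) = 4 + 20 = 24)
M(f, Q) = √(24 + f) (M(f, Q) = √(f + 24) = √(24 + f))
k = -1543/2 (k = (-52*32 + 121)/2 = (-1664 + 121)/2 = (½)*(-1543) = -1543/2 ≈ -771.50)
√(k + ((M(-383, 401) + x(83)) + 142297)) = √(-1543/2 + ((√(24 - 383) + 389*83²) + 142297)) = √(-1543/2 + ((√(-359) + 389*6889) + 142297)) = √(-1543/2 + ((I*√359 + 2679821) + 142297)) = √(-1543/2 + ((2679821 + I*√359) + 142297)) = √(-1543/2 + (2822118 + I*√359)) = √(5642693/2 + I*√359)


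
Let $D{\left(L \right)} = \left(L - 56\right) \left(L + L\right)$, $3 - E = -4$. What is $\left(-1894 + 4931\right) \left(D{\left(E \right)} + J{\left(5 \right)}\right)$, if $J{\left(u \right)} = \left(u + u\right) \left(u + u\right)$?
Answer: $-1779682$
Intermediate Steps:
$E = 7$ ($E = 3 - -4 = 3 + 4 = 7$)
$D{\left(L \right)} = 2 L \left(-56 + L\right)$ ($D{\left(L \right)} = \left(-56 + L\right) 2 L = 2 L \left(-56 + L\right)$)
$J{\left(u \right)} = 4 u^{2}$ ($J{\left(u \right)} = 2 u 2 u = 4 u^{2}$)
$\left(-1894 + 4931\right) \left(D{\left(E \right)} + J{\left(5 \right)}\right) = \left(-1894 + 4931\right) \left(2 \cdot 7 \left(-56 + 7\right) + 4 \cdot 5^{2}\right) = 3037 \left(2 \cdot 7 \left(-49\right) + 4 \cdot 25\right) = 3037 \left(-686 + 100\right) = 3037 \left(-586\right) = -1779682$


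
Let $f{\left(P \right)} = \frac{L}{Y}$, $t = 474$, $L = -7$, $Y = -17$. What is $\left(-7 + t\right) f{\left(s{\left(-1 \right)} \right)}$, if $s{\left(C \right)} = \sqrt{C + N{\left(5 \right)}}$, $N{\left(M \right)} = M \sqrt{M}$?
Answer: $\frac{3269}{17} \approx 192.29$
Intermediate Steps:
$N{\left(M \right)} = M^{\frac{3}{2}}$
$s{\left(C \right)} = \sqrt{C + 5 \sqrt{5}}$ ($s{\left(C \right)} = \sqrt{C + 5^{\frac{3}{2}}} = \sqrt{C + 5 \sqrt{5}}$)
$f{\left(P \right)} = \frac{7}{17}$ ($f{\left(P \right)} = - \frac{7}{-17} = \left(-7\right) \left(- \frac{1}{17}\right) = \frac{7}{17}$)
$\left(-7 + t\right) f{\left(s{\left(-1 \right)} \right)} = \left(-7 + 474\right) \frac{7}{17} = 467 \cdot \frac{7}{17} = \frac{3269}{17}$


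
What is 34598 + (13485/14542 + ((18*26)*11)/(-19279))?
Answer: 746147303651/21565786 ≈ 34599.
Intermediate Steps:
34598 + (13485/14542 + ((18*26)*11)/(-19279)) = 34598 + (13485*(1/14542) + (468*11)*(-1/19279)) = 34598 + (13485/14542 + 5148*(-1/19279)) = 34598 + (13485/14542 - 396/1483) = 34598 + 14239623/21565786 = 746147303651/21565786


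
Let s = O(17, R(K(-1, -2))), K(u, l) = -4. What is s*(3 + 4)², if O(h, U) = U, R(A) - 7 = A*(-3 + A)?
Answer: 1715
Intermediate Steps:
R(A) = 7 + A*(-3 + A)
s = 35 (s = 7 + (-4)² - 3*(-4) = 7 + 16 + 12 = 35)
s*(3 + 4)² = 35*(3 + 4)² = 35*7² = 35*49 = 1715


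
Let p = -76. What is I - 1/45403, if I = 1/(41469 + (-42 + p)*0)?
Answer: 3934/1882817007 ≈ 2.0894e-6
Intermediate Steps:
I = 1/41469 (I = 1/(41469 + (-42 - 76)*0) = 1/(41469 - 118*0) = 1/(41469 + 0) = 1/41469 ≈ 2.4114e-5)
I - 1/45403 = 1/41469 - 1/45403 = 3934/1882817007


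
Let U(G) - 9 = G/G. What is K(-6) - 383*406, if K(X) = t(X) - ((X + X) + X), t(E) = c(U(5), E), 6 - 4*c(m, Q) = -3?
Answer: -621911/4 ≈ -1.5548e+5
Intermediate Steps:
U(G) = 10 (U(G) = 9 + G/G = 9 + 1 = 10)
c(m, Q) = 9/4 (c(m, Q) = 3/2 - 1/4*(-3) = 3/2 + 3/4 = 9/4)
t(E) = 9/4
K(X) = 9/4 - 3*X (K(X) = 9/4 - ((X + X) + X) = 9/4 - (2*X + X) = 9/4 - 3*X)
K(-6) - 383*406 = (9/4 - 3*(-6)) - 383*406 = (9/4 + 18) - 155498 = 81/4 - 155498 = -621911/4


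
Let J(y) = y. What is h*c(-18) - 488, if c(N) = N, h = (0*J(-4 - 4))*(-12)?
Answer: -488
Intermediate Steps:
h = 0 (h = (0*(-4 - 4))*(-12) = (0*(-8))*(-12) = 0*(-12) = 0)
h*c(-18) - 488 = 0*(-18) - 488 = 0 - 488 = -488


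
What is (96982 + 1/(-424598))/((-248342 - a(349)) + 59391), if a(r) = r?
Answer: -8235672647/16075280280 ≈ -0.51232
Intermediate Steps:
(96982 + 1/(-424598))/((-248342 - a(349)) + 59391) = (96982 + 1/(-424598))/((-248342 - 1*349) + 59391) = (96982 - 1/424598)/((-248342 - 349) + 59391) = 41178363235/(424598*(-248691 + 59391)) = (41178363235/424598)/(-189300) = (41178363235/424598)*(-1/189300) = -8235672647/16075280280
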